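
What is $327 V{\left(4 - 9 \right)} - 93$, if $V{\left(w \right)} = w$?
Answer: $-1728$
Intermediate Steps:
$327 V{\left(4 - 9 \right)} - 93 = 327 \left(4 - 9\right) - 93 = 327 \left(-5\right) - 93 = -1635 - 93 = -1728$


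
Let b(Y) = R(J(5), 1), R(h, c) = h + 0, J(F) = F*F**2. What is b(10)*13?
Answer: 1625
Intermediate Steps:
J(F) = F**3
R(h, c) = h
b(Y) = 125 (b(Y) = 5**3 = 125)
b(10)*13 = 125*13 = 1625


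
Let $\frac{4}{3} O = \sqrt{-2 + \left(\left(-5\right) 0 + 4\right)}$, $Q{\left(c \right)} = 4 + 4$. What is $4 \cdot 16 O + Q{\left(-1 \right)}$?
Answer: $8 + 48 \sqrt{2} \approx 75.882$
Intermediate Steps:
$Q{\left(c \right)} = 8$
$O = \frac{3 \sqrt{2}}{4}$ ($O = \frac{3 \sqrt{-2 + \left(\left(-5\right) 0 + 4\right)}}{4} = \frac{3 \sqrt{-2 + \left(0 + 4\right)}}{4} = \frac{3 \sqrt{-2 + 4}}{4} = \frac{3 \sqrt{2}}{4} \approx 1.0607$)
$4 \cdot 16 O + Q{\left(-1 \right)} = 4 \cdot 16 \frac{3 \sqrt{2}}{4} + 8 = 64 \frac{3 \sqrt{2}}{4} + 8 = 48 \sqrt{2} + 8 = 8 + 48 \sqrt{2}$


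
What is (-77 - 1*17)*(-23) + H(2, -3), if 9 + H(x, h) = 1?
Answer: 2154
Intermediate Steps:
H(x, h) = -8 (H(x, h) = -9 + 1 = -8)
(-77 - 1*17)*(-23) + H(2, -3) = (-77 - 1*17)*(-23) - 8 = (-77 - 17)*(-23) - 8 = -94*(-23) - 8 = 2162 - 8 = 2154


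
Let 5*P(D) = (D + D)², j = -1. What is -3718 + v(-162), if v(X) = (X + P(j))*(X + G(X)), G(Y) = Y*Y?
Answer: -21040682/5 ≈ -4.2081e+6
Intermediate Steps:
G(Y) = Y²
P(D) = 4*D²/5 (P(D) = (D + D)²/5 = (2*D)²/5 = (4*D²)/5 = 4*D²/5)
v(X) = (⅘ + X)*(X + X²) (v(X) = (X + (⅘)*(-1)²)*(X + X²) = (X + (⅘)*1)*(X + X²) = (X + ⅘)*(X + X²) = (⅘ + X)*(X + X²))
-3718 + v(-162) = -3718 + (⅕)*(-162)*(4 + 5*(-162)² + 9*(-162)) = -3718 + (⅕)*(-162)*(4 + 5*26244 - 1458) = -3718 + (⅕)*(-162)*(4 + 131220 - 1458) = -3718 + (⅕)*(-162)*129766 = -3718 - 21022092/5 = -21040682/5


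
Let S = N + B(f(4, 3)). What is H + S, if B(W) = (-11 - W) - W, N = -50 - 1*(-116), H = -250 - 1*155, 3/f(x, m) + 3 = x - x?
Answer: -348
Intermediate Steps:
f(x, m) = -1 (f(x, m) = 3/(-3 + (x - x)) = 3/(-3 + 0) = 3/(-3) = 3*(-⅓) = -1)
H = -405 (H = -250 - 155 = -405)
N = 66 (N = -50 + 116 = 66)
B(W) = -11 - 2*W
S = 57 (S = 66 + (-11 - 2*(-1)) = 66 + (-11 + 2) = 66 - 9 = 57)
H + S = -405 + 57 = -348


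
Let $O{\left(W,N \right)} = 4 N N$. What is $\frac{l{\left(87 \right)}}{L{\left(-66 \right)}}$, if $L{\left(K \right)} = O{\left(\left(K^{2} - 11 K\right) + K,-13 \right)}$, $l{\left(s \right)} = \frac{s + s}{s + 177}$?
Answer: $\frac{29}{29744} \approx 0.00097499$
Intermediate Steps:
$l{\left(s \right)} = \frac{2 s}{177 + s}$
$O{\left(W,N \right)} = 4 N^{2}$
$L{\left(K \right)} = 676$ ($L{\left(K \right)} = 4 \left(-13\right)^{2} = 4 \cdot 169 = 676$)
$\frac{l{\left(87 \right)}}{L{\left(-66 \right)}} = \frac{2 \cdot 87 \frac{1}{177 + 87}}{676} = 2 \cdot 87 \cdot \frac{1}{264} \cdot \frac{1}{676} = \frac{29}{44} \cdot \frac{1}{676} = \frac{29}{29744}$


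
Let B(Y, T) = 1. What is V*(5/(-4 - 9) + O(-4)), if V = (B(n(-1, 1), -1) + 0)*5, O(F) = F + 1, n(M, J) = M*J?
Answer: -220/13 ≈ -16.923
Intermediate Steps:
n(M, J) = J*M
O(F) = 1 + F
V = 5 (V = (1 + 0)*5 = 1*5 = 5)
V*(5/(-4 - 9) + O(-4)) = 5*(5/(-4 - 9) + (1 - 4)) = 5*(5/(-13) - 3) = 5*(-1/13*5 - 3) = 5*(-5/13 - 3) = 5*(-44/13) = -220/13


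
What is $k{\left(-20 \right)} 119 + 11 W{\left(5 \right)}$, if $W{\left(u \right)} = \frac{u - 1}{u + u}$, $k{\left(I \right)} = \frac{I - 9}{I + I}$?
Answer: $\frac{3627}{40} \approx 90.675$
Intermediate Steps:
$k{\left(I \right)} = \frac{-9 + I}{2 I}$
$W{\left(u \right)} = \frac{-1 + u}{2 u}$
$k{\left(-20 \right)} 119 + 11 W{\left(5 \right)} = \frac{-9 - 20}{2 \left(-20\right)} 119 + 11 \frac{-1 + 5}{2 \cdot 5} = \frac{1}{2} \left(- \frac{1}{20}\right) \left(-29\right) 119 + 11 \cdot \frac{1}{2} \cdot \frac{1}{5} \cdot 4 = \frac{29}{40} \cdot 119 + 11 \cdot \frac{2}{5} = \frac{3451}{40} + \frac{22}{5} = \frac{3627}{40}$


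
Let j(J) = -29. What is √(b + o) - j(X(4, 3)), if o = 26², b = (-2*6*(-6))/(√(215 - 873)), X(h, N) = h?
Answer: 29 + 2*√(18292729 - 2961*I*√658)/329 ≈ 55.0 - 0.053978*I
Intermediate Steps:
b = -36*I*√658/329 (b = (-12*(-6))/(√(-658)) = 72/((I*√658)) = 72*(-I*√658/658) = -36*I*√658/329 ≈ -2.8069*I)
o = 676
√(b + o) - j(X(4, 3)) = √(-36*I*√658/329 + 676) - 1*(-29) = √(676 - 36*I*√658/329) + 29 = 29 + √(676 - 36*I*√658/329)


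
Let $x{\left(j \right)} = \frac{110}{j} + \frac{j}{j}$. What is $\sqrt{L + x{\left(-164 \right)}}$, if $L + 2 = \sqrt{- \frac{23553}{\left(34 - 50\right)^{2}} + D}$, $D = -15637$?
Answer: $\frac{\sqrt{-44936 + 8405 i \sqrt{161065}}}{164} \approx 7.8662 + 7.9717 i$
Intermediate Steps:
$x{\left(j \right)} = 1 + \frac{110}{j}$ ($x{\left(j \right)} = \frac{110}{j} + 1 = 1 + \frac{110}{j}$)
$L = -2 + \frac{5 i \sqrt{161065}}{16}$ ($L = -2 + \sqrt{- \frac{23553}{\left(34 - 50\right)^{2}} - 15637} = -2 + \sqrt{- \frac{23553}{\left(-16\right)^{2}} - 15637} = -2 + \sqrt{- \frac{23553}{256} - 15637} = -2 + \sqrt{- \frac{4026625}{256}} = -2 + \frac{5 i \sqrt{161065}}{16} \approx -2.0 + 125.42 i$)
$\sqrt{L + x{\left(-164 \right)}} = \sqrt{\left(-2 + \frac{5 i \sqrt{161065}}{16}\right) + \frac{110 - 164}{-164}} = \sqrt{\left(-2 + \frac{5 i \sqrt{161065}}{16}\right) - - \frac{27}{82}} = \sqrt{\left(-2 + \frac{5 i \sqrt{161065}}{16}\right) + \frac{27}{82}} = \sqrt{- \frac{137}{82} + \frac{5 i \sqrt{161065}}{16}}$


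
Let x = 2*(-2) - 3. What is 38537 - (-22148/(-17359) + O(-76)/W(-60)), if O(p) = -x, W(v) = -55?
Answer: 36791911438/954745 ≈ 38536.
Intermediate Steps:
x = -7 (x = -4 - 3 = -7)
O(p) = 7 (O(p) = -1*(-7) = 7)
38537 - (-22148/(-17359) + O(-76)/W(-60)) = 38537 - (-22148/(-17359) + 7/(-55)) = 38537 - (-22148*(-1/17359) + 7*(-1/55)) = 38537 - (22148/17359 - 7/55) = 38537 - 1*1096627/954745 = 38537 - 1096627/954745 = 36791911438/954745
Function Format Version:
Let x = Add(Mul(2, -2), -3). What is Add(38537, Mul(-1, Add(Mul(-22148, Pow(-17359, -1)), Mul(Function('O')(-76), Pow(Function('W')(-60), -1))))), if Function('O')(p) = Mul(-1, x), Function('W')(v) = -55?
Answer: Rational(36791911438, 954745) ≈ 38536.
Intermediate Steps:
x = -7 (x = Add(-4, -3) = -7)
Function('O')(p) = 7 (Function('O')(p) = Mul(-1, -7) = 7)
Add(38537, Mul(-1, Add(Mul(-22148, Pow(-17359, -1)), Mul(Function('O')(-76), Pow(Function('W')(-60), -1))))) = Add(38537, Mul(-1, Add(Mul(-22148, Pow(-17359, -1)), Mul(7, Pow(-55, -1))))) = Add(38537, Mul(-1, Add(Mul(-22148, Rational(-1, 17359)), Mul(7, Rational(-1, 55))))) = Add(38537, Mul(-1, Add(Rational(22148, 17359), Rational(-7, 55)))) = Add(38537, Mul(-1, Rational(1096627, 954745))) = Add(38537, Rational(-1096627, 954745)) = Rational(36791911438, 954745)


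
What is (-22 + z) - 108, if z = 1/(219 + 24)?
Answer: -31589/243 ≈ -130.00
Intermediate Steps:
z = 1/243 ≈ 0.0041152
(-22 + z) - 108 = (-22 + 1/243) - 108 = -5345/243 - 108 = -31589/243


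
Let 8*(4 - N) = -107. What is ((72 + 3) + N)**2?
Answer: 546121/64 ≈ 8533.1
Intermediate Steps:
N = 139/8 (N = 4 - 1/8*(-107) = 4 + 107/8 = 139/8 ≈ 17.375)
((72 + 3) + N)**2 = ((72 + 3) + 139/8)**2 = (75 + 139/8)**2 = (739/8)**2 = 546121/64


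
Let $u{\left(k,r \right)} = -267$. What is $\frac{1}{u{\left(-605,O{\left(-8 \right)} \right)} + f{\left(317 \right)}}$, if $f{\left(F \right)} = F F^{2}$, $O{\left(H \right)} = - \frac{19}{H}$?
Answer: $\frac{1}{31854746} \approx 3.1393 \cdot 10^{-8}$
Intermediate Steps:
$f{\left(F \right)} = F^{3}$
$\frac{1}{u{\left(-605,O{\left(-8 \right)} \right)} + f{\left(317 \right)}} = \frac{1}{-267 + 317^{3}} = \frac{1}{-267 + 31855013} = \frac{1}{31854746}$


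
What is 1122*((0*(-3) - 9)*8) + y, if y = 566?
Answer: -80218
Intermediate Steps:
1122*((0*(-3) - 9)*8) + y = 1122*((0*(-3) - 9)*8) + 566 = 1122*((0 - 9)*8) + 566 = 1122*(-9*8) + 566 = 1122*(-72) + 566 = -80784 + 566 = -80218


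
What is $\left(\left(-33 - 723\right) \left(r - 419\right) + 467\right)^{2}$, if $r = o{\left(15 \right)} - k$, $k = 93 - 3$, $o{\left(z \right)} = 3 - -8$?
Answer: $142095072025$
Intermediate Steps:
$o{\left(z \right)} = 11$ ($o{\left(z \right)} = 3 + 8 = 11$)
$k = 90$
$r = -79$ ($r = 11 - 90 = -79$)
$\left(\left(-33 - 723\right) \left(r - 419\right) + 467\right)^{2} = \left(\left(-33 - 723\right) \left(-79 - 419\right) + 467\right)^{2} = \left(\left(-756\right) \left(-498\right) + 467\right)^{2} = \left(376488 + 467\right)^{2} = 376955^{2} = 142095072025$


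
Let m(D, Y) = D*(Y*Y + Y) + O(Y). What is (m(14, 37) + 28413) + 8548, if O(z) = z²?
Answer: 58014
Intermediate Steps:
m(D, Y) = Y² + D*(Y + Y²) (m(D, Y) = D*(Y*Y + Y) + Y² = D*(Y² + Y) + Y² = D*(Y + Y²) + Y² = Y² + D*(Y + Y²))
(m(14, 37) + 28413) + 8548 = (37*(14 + 37 + 14*37) + 28413) + 8548 = (37*(14 + 37 + 518) + 28413) + 8548 = (37*569 + 28413) + 8548 = (21053 + 28413) + 8548 = 49466 + 8548 = 58014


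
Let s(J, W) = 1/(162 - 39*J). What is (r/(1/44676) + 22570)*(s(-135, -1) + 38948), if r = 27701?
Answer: 261590901672199462/5427 ≈ 4.8202e+13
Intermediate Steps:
(r/(1/44676) + 22570)*(s(-135, -1) + 38948) = (27701/(1/44676) + 22570)*(-1/(-162 + 39*(-135)) + 38948) = (27701/(1/44676) + 22570)*(-1/(-162 - 5265) + 38948) = (27701*44676 + 22570)*(-1/(-5427) + 38948) = (1237569876 + 22570)*(-1*(-1/5427) + 38948) = 1237592446*(1/5427 + 38948) = 1237592446*(211370797/5427) = 261590901672199462/5427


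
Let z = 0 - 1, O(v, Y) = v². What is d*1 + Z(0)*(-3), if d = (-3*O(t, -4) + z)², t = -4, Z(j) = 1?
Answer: 2398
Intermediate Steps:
z = -1
d = 2401 (d = (-3*(-4)² - 1)² = (-3*16 - 1)² = (-48 - 1)² = (-49)² = 2401)
d*1 + Z(0)*(-3) = 2401*1 + 1*(-3) = 2401 - 3 = 2398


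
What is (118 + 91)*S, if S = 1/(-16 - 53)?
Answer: -209/69 ≈ -3.0290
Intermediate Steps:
S = -1/69 (S = 1/(-69) = -1/69 ≈ -0.014493)
(118 + 91)*S = (118 + 91)*(-1/69) = 209*(-1/69) = -209/69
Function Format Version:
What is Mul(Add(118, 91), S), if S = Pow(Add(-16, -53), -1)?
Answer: Rational(-209, 69) ≈ -3.0290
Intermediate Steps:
S = Rational(-1, 69) (S = Pow(-69, -1) = Rational(-1, 69) ≈ -0.014493)
Mul(Add(118, 91), S) = Mul(Add(118, 91), Rational(-1, 69)) = Mul(209, Rational(-1, 69)) = Rational(-209, 69)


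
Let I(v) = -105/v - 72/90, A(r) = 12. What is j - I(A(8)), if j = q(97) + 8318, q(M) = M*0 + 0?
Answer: 166551/20 ≈ 8327.5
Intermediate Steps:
q(M) = 0 (q(M) = 0 + 0 = 0)
I(v) = -⅘ - 105/v (I(v) = -105/v - 72*1/90 = -105/v - ⅘ = -⅘ - 105/v)
j = 8318 (j = 0 + 8318 = 8318)
j - I(A(8)) = 8318 - (-⅘ - 105/12) = 8318 - (-⅘ - 105*1/12) = 8318 - (-⅘ - 35/4) = 8318 - 1*(-191/20) = 8318 + 191/20 = 166551/20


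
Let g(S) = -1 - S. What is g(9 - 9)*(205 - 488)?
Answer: 283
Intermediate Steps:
g(9 - 9)*(205 - 488) = (-1 - (9 - 9))*(205 - 488) = (-1 - 1*0)*(-283) = (-1 + 0)*(-283) = -1*(-283) = 283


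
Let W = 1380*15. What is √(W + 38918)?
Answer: √59618 ≈ 244.17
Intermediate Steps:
W = 20700
√(W + 38918) = √(20700 + 38918) = √59618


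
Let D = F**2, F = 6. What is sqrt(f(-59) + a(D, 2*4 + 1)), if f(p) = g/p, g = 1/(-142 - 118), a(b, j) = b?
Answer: sqrt(2117844235)/7670 ≈ 6.0000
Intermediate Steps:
D = 36 (D = 6**2 = 36)
g = -1/260 (g = 1/(-260) = -1/260 ≈ -0.0038462)
f(p) = -1/(260*p)
sqrt(f(-59) + a(D, 2*4 + 1)) = sqrt(-1/260/(-59) + 36) = sqrt(-1/260*(-1/59) + 36) = sqrt(1/15340 + 36) = sqrt(552241/15340) = sqrt(2117844235)/7670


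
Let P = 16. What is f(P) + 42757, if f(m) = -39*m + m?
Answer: 42149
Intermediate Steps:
f(m) = -38*m
f(P) + 42757 = -38*16 + 42757 = -608 + 42757 = 42149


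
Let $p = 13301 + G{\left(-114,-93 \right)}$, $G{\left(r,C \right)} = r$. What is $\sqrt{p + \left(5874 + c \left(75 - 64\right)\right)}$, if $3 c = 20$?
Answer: $\frac{\sqrt{172209}}{3} \approx 138.33$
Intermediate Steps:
$c = \frac{20}{3}$ ($c = \frac{1}{3} \cdot 20 = \frac{20}{3} \approx 6.6667$)
$p = 13187$ ($p = 13301 - 114 = 13187$)
$\sqrt{p + \left(5874 + c \left(75 - 64\right)\right)} = \sqrt{13187 + \left(5874 + \frac{20 \left(75 - 64\right)}{3}\right)} = \sqrt{13187 + \left(5874 + \frac{20}{3} \cdot 11\right)} = \sqrt{13187 + \left(5874 + \frac{220}{3}\right)} = \sqrt{13187 + \frac{17842}{3}} = \sqrt{\frac{57403}{3}} = \frac{\sqrt{172209}}{3}$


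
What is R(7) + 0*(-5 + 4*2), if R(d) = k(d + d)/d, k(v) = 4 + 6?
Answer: 10/7 ≈ 1.4286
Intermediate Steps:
k(v) = 10
R(d) = 10/d
R(7) + 0*(-5 + 4*2) = 10/7 + 0*(-5 + 4*2) = 10*(⅐) + 0*(-5 + 8) = 10/7 + 0*3 = 10/7 + 0 = 10/7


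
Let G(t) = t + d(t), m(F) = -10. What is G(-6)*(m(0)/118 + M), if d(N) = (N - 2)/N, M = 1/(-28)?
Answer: 199/354 ≈ 0.56215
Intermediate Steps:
M = -1/28 ≈ -0.035714
d(N) = (-2 + N)/N
G(t) = t + (-2 + t)/t
G(-6)*(m(0)/118 + M) = (1 - 6 - 2/(-6))*(-10/118 - 1/28) = (1 - 6 - 2*(-1/6))*(-10*1/118 - 1/28) = (1 - 6 + 1/3)*(-5/59 - 1/28) = -14/3*(-199/1652) = 199/354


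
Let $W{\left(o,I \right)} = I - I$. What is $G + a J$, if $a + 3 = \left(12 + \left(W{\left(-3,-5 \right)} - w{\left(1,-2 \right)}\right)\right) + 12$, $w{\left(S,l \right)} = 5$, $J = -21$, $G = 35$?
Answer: $-301$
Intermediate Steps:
$W{\left(o,I \right)} = 0$
$a = 16$ ($a = -3 + \left(\left(12 + \left(0 - 5\right)\right) + 12\right) = -3 + \left(\left(12 - 5\right) + 12\right) = -3 + \left(7 + 12\right) = -3 + 19 = 16$)
$G + a J = 35 + 16 \left(-21\right) = 35 - 336 = -301$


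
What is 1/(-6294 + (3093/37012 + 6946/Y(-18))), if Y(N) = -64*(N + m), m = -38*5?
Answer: -61587968/387597388171 ≈ -0.00015890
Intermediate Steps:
m = -190
Y(N) = 12160 - 64*N (Y(N) = -64*(N - 190) = -64*(-190 + N) = 12160 - 64*N)
1/(-6294 + (3093/37012 + 6946/Y(-18))) = 1/(-6294 + (3093/37012 + 6946/(12160 - 64*(-18)))) = 1/(-6294 + (3093*(1/37012) + 6946/(12160 + 1152))) = 1/(-6294 + (3093/37012 + 6946/13312)) = 1/(-6294 + (3093/37012 + 6946*(1/13312))) = 1/(-6294 + (3093/37012 + 3473/6656)) = 1/(-6294 + 37282421/61587968) = 1/(-387597388171/61587968) = -61587968/387597388171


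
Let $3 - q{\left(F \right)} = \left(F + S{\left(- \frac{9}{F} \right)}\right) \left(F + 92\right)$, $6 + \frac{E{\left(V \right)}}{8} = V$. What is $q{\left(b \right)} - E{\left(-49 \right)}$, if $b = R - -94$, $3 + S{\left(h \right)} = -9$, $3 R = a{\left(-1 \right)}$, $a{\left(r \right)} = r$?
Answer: $- \frac{132478}{9} \approx -14720.0$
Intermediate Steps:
$E{\left(V \right)} = -48 + 8 V$
$R = - \frac{1}{3}$ ($R = \frac{1}{3} \left(-1\right) = - \frac{1}{3} \approx -0.33333$)
$S{\left(h \right)} = -12$ ($S{\left(h \right)} = -3 - 9 = -12$)
$b = \frac{281}{3}$ ($b = - \frac{1}{3} - -94 = - \frac{1}{3} + 94 = \frac{281}{3} \approx 93.667$)
$q{\left(F \right)} = 3 - \left(-12 + F\right) \left(92 + F\right)$ ($q{\left(F \right)} = 3 - \left(F - 12\right) \left(F + 92\right) = 3 - \left(-12 + F\right) \left(92 + F\right)$)
$q{\left(b \right)} - E{\left(-49 \right)} = \left(1107 - \left(\frac{281}{3}\right)^{2} - \frac{22480}{3}\right) - \left(-48 + 8 \left(-49\right)\right) = \left(1107 - \frac{78961}{9} - \frac{22480}{3}\right) - \left(-48 - 392\right) = \left(1107 - \frac{78961}{9} - \frac{22480}{3}\right) - -440 = - \frac{136438}{9} + 440 = - \frac{132478}{9}$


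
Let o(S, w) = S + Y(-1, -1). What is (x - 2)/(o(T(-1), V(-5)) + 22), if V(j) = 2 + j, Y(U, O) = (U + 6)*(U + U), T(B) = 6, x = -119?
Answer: -121/18 ≈ -6.7222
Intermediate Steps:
Y(U, O) = 2*U*(6 + U) (Y(U, O) = (6 + U)*(2*U) = 2*U*(6 + U))
o(S, w) = -10 + S (o(S, w) = S + 2*(-1)*(6 - 1) = S + 2*(-1)*5 = S - 10 = -10 + S)
(x - 2)/(o(T(-1), V(-5)) + 22) = (-119 - 2)/((-10 + 6) + 22) = -121/(-4 + 22) = -121/18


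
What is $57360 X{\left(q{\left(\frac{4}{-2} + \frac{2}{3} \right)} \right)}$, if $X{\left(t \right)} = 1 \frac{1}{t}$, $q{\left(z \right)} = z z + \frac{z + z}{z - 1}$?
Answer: $\frac{451710}{23} \approx 19640.0$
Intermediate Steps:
$q{\left(z \right)} = z^{2} + \frac{2 z}{-1 + z}$
$X{\left(t \right)} = \frac{1}{t}$
$57360 X{\left(q{\left(\frac{4}{-2} + \frac{2}{3} \right)} \right)} = \frac{57360}{\left(\frac{4}{-2} + \frac{2}{3}\right) \frac{1}{-1 + \left(\frac{4}{-2} + \frac{2}{3}\right)} \left(2 + \left(\frac{4}{-2} + \frac{2}{3}\right)^{2} - \left(\frac{4}{-2} + \frac{2}{3}\right)\right)} = \frac{57360}{\left(4 \left(- \frac{1}{2}\right) + 2 \cdot \frac{1}{3}\right) \frac{1}{-1 + \left(4 \left(- \frac{1}{2}\right) + 2 \cdot \frac{1}{3}\right)} \left(2 + \left(4 \left(- \frac{1}{2}\right) + 2 \cdot \frac{1}{3}\right)^{2} - \left(4 \left(- \frac{1}{2}\right) + 2 \cdot \frac{1}{3}\right)\right)} = \frac{57360}{\left(-2 + \frac{2}{3}\right) \frac{1}{-1 + \left(-2 + \frac{2}{3}\right)} \left(2 + \left(-2 + \frac{2}{3}\right)^{2} - \left(-2 + \frac{2}{3}\right)\right)} = \frac{57360}{\left(- \frac{4}{3}\right) \frac{1}{-1 - \frac{4}{3}} \left(2 + \left(- \frac{4}{3}\right)^{2} - - \frac{4}{3}\right)} = \frac{57360}{\left(- \frac{4}{3}\right) \frac{1}{- \frac{7}{3}} \left(2 + \frac{16}{9} + \frac{4}{3}\right)} = \frac{57360}{\left(- \frac{4}{3}\right) \left(- \frac{3}{7}\right) \frac{46}{9}} = \frac{57360}{\frac{184}{63}} = 57360 \cdot \frac{63}{184} = \frac{451710}{23}$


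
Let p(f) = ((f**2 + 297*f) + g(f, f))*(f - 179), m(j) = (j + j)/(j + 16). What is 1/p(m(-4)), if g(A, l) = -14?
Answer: 27/1026256 ≈ 2.6309e-5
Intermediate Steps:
m(j) = 2*j/(16 + j) (m(j) = (2*j)/(16 + j) = 2*j/(16 + j))
p(f) = (-179 + f)*(-14 + f**2 + 297*f) (p(f) = ((f**2 + 297*f) - 14)*(f - 179) = (-14 + f**2 + 297*f)*(-179 + f) = (-179 + f)*(-14 + f**2 + 297*f))
1/p(m(-4)) = 1/(2506 + (2*(-4)/(16 - 4))**3 - 106354*(-4)/(16 - 4) + 118*(2*(-4)/(16 - 4))**2) = 1/(2506 + (2*(-4)/12)**3 - 106354*(-4)/12 + 118*(2*(-4)/12)**2) = 1/(2506 + (2*(-4)*(1/12))**3 - 106354*(-4)/12 + 118*(2*(-4)*(1/12))**2) = 1/(2506 + (-2/3)**3 - 53177*(-2/3) + 118*(-2/3)**2) = 1/(2506 - 8/27 + 106354/3 + 118*(4/9)) = 1/(2506 - 8/27 + 106354/3 + 472/9) = 1/(1026256/27) = 27/1026256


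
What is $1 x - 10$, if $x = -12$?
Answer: $-22$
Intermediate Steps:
$1 x - 10 = 1 \left(-12\right) - 10 = -12 - 10 = -22$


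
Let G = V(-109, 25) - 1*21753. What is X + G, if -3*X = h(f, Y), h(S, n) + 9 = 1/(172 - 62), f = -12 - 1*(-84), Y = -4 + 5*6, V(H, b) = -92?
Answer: -7207861/330 ≈ -21842.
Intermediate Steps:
Y = 26 (Y = -4 + 30 = 26)
f = 72 (f = -12 + 84 = 72)
h(S, n) = -989/110 (h(S, n) = -9 + 1/(172 - 62) = -9 + 1/110 = -989/110)
X = 989/330 (X = -1/3*(-989/110) = 989/330 ≈ 2.9970)
G = -21845 (G = -92 - 1*21753 = -92 - 21753 = -21845)
X + G = 989/330 - 21845 = -7207861/330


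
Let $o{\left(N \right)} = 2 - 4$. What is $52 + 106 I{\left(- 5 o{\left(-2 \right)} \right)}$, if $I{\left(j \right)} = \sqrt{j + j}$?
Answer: $52 + 212 \sqrt{5} \approx 526.05$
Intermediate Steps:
$o{\left(N \right)} = -2$
$I{\left(j \right)} = \sqrt{2} \sqrt{j}$ ($I{\left(j \right)} = \sqrt{2 j} = \sqrt{2} \sqrt{j}$)
$52 + 106 I{\left(- 5 o{\left(-2 \right)} \right)} = 52 + 106 \sqrt{2} \sqrt{\left(-5\right) \left(-2\right)} = 52 + 106 \sqrt{2} \sqrt{10} = 52 + 106 \cdot 2 \sqrt{5} = 52 + 212 \sqrt{5}$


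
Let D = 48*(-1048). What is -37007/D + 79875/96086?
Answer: 3786943301/2416755072 ≈ 1.5670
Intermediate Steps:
D = -50304
-37007/D + 79875/96086 = -37007/(-50304) + 79875/96086 = -37007*(-1/50304) + 79875*(1/96086) = 37007/50304 + 79875/96086 = 3786943301/2416755072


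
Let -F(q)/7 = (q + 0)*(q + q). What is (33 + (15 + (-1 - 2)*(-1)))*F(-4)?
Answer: -11424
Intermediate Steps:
F(q) = -14*q² (F(q) = -7*(q + 0)*(q + q) = -7*q*2*q = -14*q²)
(33 + (15 + (-1 - 2)*(-1)))*F(-4) = (33 + (15 + (-1 - 2)*(-1)))*(-14*(-4)²) = (33 + (15 - 3*(-1)))*(-14*16) = (33 + (15 + 3))*(-224) = (33 + 18)*(-224) = 51*(-224) = -11424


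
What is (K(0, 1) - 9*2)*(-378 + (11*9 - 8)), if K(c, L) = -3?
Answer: 6027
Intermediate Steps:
(K(0, 1) - 9*2)*(-378 + (11*9 - 8)) = (-3 - 9*2)*(-378 + (11*9 - 8)) = (-3 - 18)*(-378 + (99 - 8)) = -21*(-378 + 91) = -21*(-287) = 6027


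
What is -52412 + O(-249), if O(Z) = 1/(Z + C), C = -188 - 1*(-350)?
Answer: -4559845/87 ≈ -52412.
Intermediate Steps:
C = 162 (C = -188 + 350 = 162)
O(Z) = 1/(162 + Z) (O(Z) = 1/(Z + 162) = 1/(162 + Z))
-52412 + O(-249) = -52412 + 1/(162 - 249) = -52412 + 1/(-87) = -52412 - 1/87 = -4559845/87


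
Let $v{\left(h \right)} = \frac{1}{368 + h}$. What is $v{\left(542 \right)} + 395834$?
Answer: $\frac{360208941}{910} \approx 3.9583 \cdot 10^{5}$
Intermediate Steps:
$v{\left(542 \right)} + 395834 = \frac{1}{368 + 542} + 395834 = \frac{1}{910} + 395834 = \frac{360208941}{910}$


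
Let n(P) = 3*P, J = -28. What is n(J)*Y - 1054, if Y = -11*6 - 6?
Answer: 4994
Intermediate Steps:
Y = -72 (Y = -66 - 6 = -72)
n(J)*Y - 1054 = (3*(-28))*(-72) - 1054 = -84*(-72) - 1054 = 6048 - 1054 = 4994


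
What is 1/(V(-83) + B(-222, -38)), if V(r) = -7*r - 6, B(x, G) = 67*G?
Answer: -1/1971 ≈ -0.00050736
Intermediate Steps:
V(r) = -6 - 7*r
1/(V(-83) + B(-222, -38)) = 1/((-6 - 7*(-83)) + 67*(-38)) = 1/((-6 + 581) - 2546) = 1/(575 - 2546) = 1/(-1971) = -1/1971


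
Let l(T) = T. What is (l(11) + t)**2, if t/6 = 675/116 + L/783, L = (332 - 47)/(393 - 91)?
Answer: 1455712227841/690323076 ≈ 2108.7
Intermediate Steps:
L = 285/302 ≈ 0.94371
t = 917515/26274 (t = 6*(675/116 + (285/302)/783) = 6*(675*(1/116) + (285/302)*(1/783)) = 6*(675/116 + 95/78822) = 6*(917515/157644) = 917515/26274 ≈ 34.921)
(l(11) + t)**2 = (11 + 917515/26274)**2 = (1206529/26274)**2 = 1455712227841/690323076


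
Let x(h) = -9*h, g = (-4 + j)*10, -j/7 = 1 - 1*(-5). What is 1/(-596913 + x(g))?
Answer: -1/592773 ≈ -1.6870e-6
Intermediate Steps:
j = -42 (j = -7*(1 - 1*(-5)) = -7*(1 + 5) = -7*6 = -42)
g = -460 (g = (-4 - 42)*10 = -46*10 = -460)
1/(-596913 + x(g)) = 1/(-596913 - 9*(-460)) = 1/(-596913 + 4140) = 1/(-592773) = -1/592773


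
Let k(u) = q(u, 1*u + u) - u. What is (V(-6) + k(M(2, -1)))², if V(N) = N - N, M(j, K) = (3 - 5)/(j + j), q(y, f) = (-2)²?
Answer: 81/4 ≈ 20.250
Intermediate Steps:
q(y, f) = 4
M(j, K) = -1/j (M(j, K) = -2*1/(2*j) = -1/j)
V(N) = 0
k(u) = 4 - u
(V(-6) + k(M(2, -1)))² = (0 + (4 - (-1)/2))² = (0 + (4 - 1*(-½)))² = (0 + (4 + ½))² = (0 + 9/2)² = (9/2)² = 81/4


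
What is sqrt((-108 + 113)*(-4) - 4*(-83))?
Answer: 2*sqrt(78) ≈ 17.664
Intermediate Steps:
sqrt((-108 + 113)*(-4) - 4*(-83)) = sqrt(5*(-4) + 332) = sqrt(-20 + 332) = sqrt(312) = 2*sqrt(78)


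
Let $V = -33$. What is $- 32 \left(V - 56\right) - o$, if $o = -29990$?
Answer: $32838$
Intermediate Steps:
$- 32 \left(V - 56\right) - o = - 32 \left(-33 - 56\right) - -29990 = \left(-32\right) \left(-89\right) + 29990 = 2848 + 29990 = 32838$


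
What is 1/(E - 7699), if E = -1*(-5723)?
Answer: -1/1976 ≈ -0.00050607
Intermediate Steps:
E = 5723
1/(E - 7699) = 1/(5723 - 7699) = 1/(-1976) = -1/1976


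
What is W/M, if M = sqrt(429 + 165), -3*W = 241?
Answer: -241*sqrt(66)/594 ≈ -3.2961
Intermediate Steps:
W = -241/3 (W = -1/3*241 = -241/3 ≈ -80.333)
M = 3*sqrt(66) (M = sqrt(594) = 3*sqrt(66) ≈ 24.372)
W/M = -241*sqrt(66)/198/3 = -241*sqrt(66)/594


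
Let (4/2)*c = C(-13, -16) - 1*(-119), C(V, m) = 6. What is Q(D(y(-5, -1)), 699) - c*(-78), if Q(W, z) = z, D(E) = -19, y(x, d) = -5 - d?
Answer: 5574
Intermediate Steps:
c = 125/2 (c = (6 - 1*(-119))/2 = (6 + 119)/2 = (½)*125 = 125/2 ≈ 62.500)
Q(D(y(-5, -1)), 699) - c*(-78) = 699 - 125*(-78)/2 = 699 - 1*(-4875) = 699 + 4875 = 5574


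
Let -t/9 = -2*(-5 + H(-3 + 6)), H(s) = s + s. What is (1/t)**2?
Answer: 1/324 ≈ 0.0030864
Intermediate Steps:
H(s) = 2*s
t = 18 (t = -(-18)*(-5 + 2*(-3 + 6)) = -(-18)*(-5 + 2*3) = -(-18)*(-5 + 6) = -(-18) = -9*(-2) = 18)
(1/t)**2 = (1/18)**2 = 1/324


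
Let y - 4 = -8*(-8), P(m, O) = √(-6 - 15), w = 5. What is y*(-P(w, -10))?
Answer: -68*I*√21 ≈ -311.62*I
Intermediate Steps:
P(m, O) = I*√21 (P(m, O) = √(-21) = I*√21)
y = 68 (y = 4 - 8*(-8) = 4 + 64 = 68)
y*(-P(w, -10)) = 68*(-I*√21) = -68*I*√21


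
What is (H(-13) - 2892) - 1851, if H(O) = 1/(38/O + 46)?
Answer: -2656067/560 ≈ -4743.0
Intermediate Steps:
H(O) = 1/(46 + 38/O)
(H(-13) - 2892) - 1851 = ((½)*(-13)/(19 + 23*(-13)) - 2892) - 1851 = ((½)*(-13)/(19 - 299) - 2892) - 1851 = ((½)*(-13)/(-280) - 2892) - 1851 = ((½)*(-13)*(-1/280) - 2892) - 1851 = (13/560 - 2892) - 1851 = -1619507/560 - 1851 = -2656067/560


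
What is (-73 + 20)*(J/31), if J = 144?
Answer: -7632/31 ≈ -246.19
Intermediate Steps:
(-73 + 20)*(J/31) = (-73 + 20)*(144/31) = -7632/31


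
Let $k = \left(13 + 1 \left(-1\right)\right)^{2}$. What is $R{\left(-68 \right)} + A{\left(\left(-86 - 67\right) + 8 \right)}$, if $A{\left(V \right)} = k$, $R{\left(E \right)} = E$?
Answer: $76$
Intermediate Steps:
$k = 144$ ($k = \left(13 - 1\right)^{2} = 12^{2} = 144$)
$A{\left(V \right)} = 144$
$R{\left(-68 \right)} + A{\left(\left(-86 - 67\right) + 8 \right)} = -68 + 144 = 76$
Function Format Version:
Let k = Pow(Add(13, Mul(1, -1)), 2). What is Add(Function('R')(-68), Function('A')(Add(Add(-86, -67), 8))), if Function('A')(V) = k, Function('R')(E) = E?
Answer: 76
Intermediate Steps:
k = 144 (k = Pow(Add(13, -1), 2) = Pow(12, 2) = 144)
Function('A')(V) = 144
Add(Function('R')(-68), Function('A')(Add(Add(-86, -67), 8))) = Add(-68, 144) = 76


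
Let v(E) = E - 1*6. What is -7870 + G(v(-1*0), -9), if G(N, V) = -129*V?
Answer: -6709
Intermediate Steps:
v(E) = -6 + E (v(E) = E - 6 = -6 + E)
-7870 + G(v(-1*0), -9) = -7870 - 129*(-9) = -7870 + 1161 = -6709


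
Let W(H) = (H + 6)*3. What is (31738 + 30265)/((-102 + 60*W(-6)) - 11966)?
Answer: -62003/12068 ≈ -5.1378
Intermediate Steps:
W(H) = 18 + 3*H (W(H) = (6 + H)*3 = 18 + 3*H)
(31738 + 30265)/((-102 + 60*W(-6)) - 11966) = (31738 + 30265)/((-102 + 60*(18 + 3*(-6))) - 11966) = 62003/((-102 + 60*(18 - 18)) - 11966) = 62003/((-102 + 60*0) - 11966) = 62003/((-102 + 0) - 11966) = 62003/(-102 - 11966) = 62003/(-12068) = 62003*(-1/12068) = -62003/12068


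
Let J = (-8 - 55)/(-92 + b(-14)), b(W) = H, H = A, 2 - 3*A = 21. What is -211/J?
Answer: -62245/189 ≈ -329.34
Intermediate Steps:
A = -19/3 (A = ⅔ - ⅓*21 = ⅔ - 7 = -19/3 ≈ -6.3333)
H = -19/3 ≈ -6.3333
b(W) = -19/3
J = 189/295 (J = (-8 - 55)/(-92 - 19/3) = -63/(-295/3) = -63*(-3/295) = 189/295 ≈ 0.64068)
-211/J = -211/189/295 = -211*295/189 = -62245/189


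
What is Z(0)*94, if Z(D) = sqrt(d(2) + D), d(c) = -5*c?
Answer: 94*I*sqrt(10) ≈ 297.25*I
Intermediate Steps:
Z(D) = sqrt(-10 + D) (Z(D) = sqrt(-5*2 + D) = sqrt(-10 + D))
Z(0)*94 = sqrt(-10 + 0)*94 = sqrt(-10)*94 = (I*sqrt(10))*94 = 94*I*sqrt(10)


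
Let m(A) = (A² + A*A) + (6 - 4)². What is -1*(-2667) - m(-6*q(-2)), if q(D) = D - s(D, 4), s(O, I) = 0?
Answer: 2375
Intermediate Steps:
q(D) = D (q(D) = D - 1*0 = D + 0 = D)
m(A) = 4 + 2*A² (m(A) = (A² + A²) + 2² = 2*A² + 4 = 4 + 2*A²)
-1*(-2667) - m(-6*q(-2)) = -1*(-2667) - (4 + 2*(-6*(-2))²) = 2667 - (4 + 2*12²) = 2667 - (4 + 2*144) = 2667 - (4 + 288) = 2667 - 1*292 = 2667 - 292 = 2375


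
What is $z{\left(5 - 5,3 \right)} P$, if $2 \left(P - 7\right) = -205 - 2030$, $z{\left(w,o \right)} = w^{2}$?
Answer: $0$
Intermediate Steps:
$P = - \frac{2221}{2}$ ($P = 7 + \frac{-205 - 2030}{2} = 7 + \frac{1}{2} \left(-2235\right) = 7 - \frac{2235}{2} = - \frac{2221}{2} \approx -1110.5$)
$z{\left(5 - 5,3 \right)} P = \left(5 - 5\right)^{2} \left(- \frac{2221}{2}\right) = 0^{2} \left(- \frac{2221}{2}\right) = 0 \left(- \frac{2221}{2}\right) = 0$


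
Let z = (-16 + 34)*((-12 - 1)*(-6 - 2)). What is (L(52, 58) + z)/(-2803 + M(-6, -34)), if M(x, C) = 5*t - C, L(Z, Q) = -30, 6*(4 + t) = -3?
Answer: -1228/1861 ≈ -0.65986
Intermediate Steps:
t = -9/2 (t = -4 + (⅙)*(-3) = -4 - ½ = -9/2 ≈ -4.5000)
M(x, C) = -45/2 - C (M(x, C) = 5*(-9/2) - C = -45/2 - C)
z = 1872 (z = 18*(-13*(-8)) = 18*104 = 1872)
(L(52, 58) + z)/(-2803 + M(-6, -34)) = (-30 + 1872)/(-2803 + (-45/2 - 1*(-34))) = 1842/(-2803 + (-45/2 + 34)) = 1842/(-2803 + 23/2) = 1842/(-5583/2) = 1842*(-2/5583) = -1228/1861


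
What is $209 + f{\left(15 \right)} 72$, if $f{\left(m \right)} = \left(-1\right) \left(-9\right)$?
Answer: $857$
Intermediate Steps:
$f{\left(m \right)} = 9$
$209 + f{\left(15 \right)} 72 = 209 + 9 \cdot 72 = 209 + 648 = 857$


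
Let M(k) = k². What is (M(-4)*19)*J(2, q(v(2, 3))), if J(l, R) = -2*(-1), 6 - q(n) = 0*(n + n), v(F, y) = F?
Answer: 608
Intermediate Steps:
q(n) = 6 (q(n) = 6 - 0*(n + n) = 6 - 0*2*n = 6 - 1*0 = 6 + 0 = 6)
J(l, R) = 2
(M(-4)*19)*J(2, q(v(2, 3))) = ((-4)²*19)*2 = (16*19)*2 = 304*2 = 608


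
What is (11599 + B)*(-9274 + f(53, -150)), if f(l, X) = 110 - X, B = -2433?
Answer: -82622324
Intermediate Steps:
(11599 + B)*(-9274 + f(53, -150)) = (11599 - 2433)*(-9274 + (110 - 1*(-150))) = 9166*(-9274 + (110 + 150)) = 9166*(-9274 + 260) = 9166*(-9014) = -82622324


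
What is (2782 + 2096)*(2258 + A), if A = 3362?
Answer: 27414360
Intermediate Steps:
(2782 + 2096)*(2258 + A) = (2782 + 2096)*(2258 + 3362) = 4878*5620 = 27414360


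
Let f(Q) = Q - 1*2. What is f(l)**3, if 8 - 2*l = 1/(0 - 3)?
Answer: 2197/216 ≈ 10.171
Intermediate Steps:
l = 25/6 (l = 4 - 1/(2*(0 - 3)) = 4 - 1/2/(-3) = 4 - 1/2*(-1/3) = 4 + 1/6 = 25/6 ≈ 4.1667)
f(Q) = -2 + Q (f(Q) = Q - 2 = -2 + Q)
f(l)**3 = (-2 + 25/6)**3 = (13/6)**3 = 2197/216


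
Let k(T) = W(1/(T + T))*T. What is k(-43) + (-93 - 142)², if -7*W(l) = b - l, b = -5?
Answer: 772721/14 ≈ 55194.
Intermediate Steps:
W(l) = 5/7 + l/7 (W(l) = -(-5 - l)/7 = 5/7 + l/7)
k(T) = T*(5/7 + 1/(14*T)) (k(T) = (5/7 + 1/(7*(T + T)))*T = (5/7 + 1/(7*((2*T))))*T = (5/7 + (1/(2*T))/7)*T = (5/7 + 1/(14*T))*T = T*(5/7 + 1/(14*T)))
k(-43) + (-93 - 142)² = (1/14 + (5/7)*(-43)) + (-93 - 142)² = (1/14 - 215/7) + (-235)² = -429/14 + 55225 = 772721/14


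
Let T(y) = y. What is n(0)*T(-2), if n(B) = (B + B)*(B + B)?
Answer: 0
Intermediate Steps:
n(B) = 4*B² (n(B) = (2*B)*(2*B) = 4*B²)
n(0)*T(-2) = (4*0²)*(-2) = (4*0)*(-2) = 0*(-2) = 0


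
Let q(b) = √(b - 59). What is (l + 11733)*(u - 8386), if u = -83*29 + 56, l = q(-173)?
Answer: -125977221 - 21474*I*√58 ≈ -1.2598e+8 - 1.6354e+5*I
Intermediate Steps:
q(b) = √(-59 + b)
l = 2*I*√58 (l = √(-59 - 173) = √(-232) = 2*I*√58 ≈ 15.232*I)
u = -2351 (u = -2407 + 56 = -2351)
(l + 11733)*(u - 8386) = (2*I*√58 + 11733)*(-2351 - 8386) = (11733 + 2*I*√58)*(-10737) = -125977221 - 21474*I*√58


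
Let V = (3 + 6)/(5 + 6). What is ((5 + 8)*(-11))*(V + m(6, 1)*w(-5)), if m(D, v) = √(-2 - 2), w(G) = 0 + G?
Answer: -117 + 1430*I ≈ -117.0 + 1430.0*I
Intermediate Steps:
V = 9/11 ≈ 0.81818
w(G) = G
m(D, v) = 2*I (m(D, v) = √(-4) = 2*I)
((5 + 8)*(-11))*(V + m(6, 1)*w(-5)) = ((5 + 8)*(-11))*(9/11 + (2*I)*(-5)) = (13*(-11))*(9/11 - 10*I) = -143*(9/11 - 10*I) = -117 + 1430*I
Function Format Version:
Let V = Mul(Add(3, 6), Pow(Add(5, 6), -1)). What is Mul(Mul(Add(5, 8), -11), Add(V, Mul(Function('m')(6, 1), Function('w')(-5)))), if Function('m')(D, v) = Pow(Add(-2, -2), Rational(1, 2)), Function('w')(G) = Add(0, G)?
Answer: Add(-117, Mul(1430, I)) ≈ Add(-117.00, Mul(1430.0, I))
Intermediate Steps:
V = Rational(9, 11) (V = Mul(9, Pow(11, -1)) = Mul(9, Rational(1, 11)) = Rational(9, 11) ≈ 0.81818)
Function('w')(G) = G
Function('m')(D, v) = Mul(2, I) (Function('m')(D, v) = Pow(-4, Rational(1, 2)) = Mul(2, I))
Mul(Mul(Add(5, 8), -11), Add(V, Mul(Function('m')(6, 1), Function('w')(-5)))) = Mul(Mul(Add(5, 8), -11), Add(Rational(9, 11), Mul(Mul(2, I), -5))) = Mul(Mul(13, -11), Add(Rational(9, 11), Mul(-10, I))) = Mul(-143, Add(Rational(9, 11), Mul(-10, I))) = Add(-117, Mul(1430, I))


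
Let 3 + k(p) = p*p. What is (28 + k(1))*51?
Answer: 1326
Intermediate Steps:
k(p) = -3 + p² (k(p) = -3 + p*p = -3 + p²)
(28 + k(1))*51 = (28 + (-3 + 1²))*51 = (28 + (-3 + 1))*51 = (28 - 2)*51 = 26*51 = 1326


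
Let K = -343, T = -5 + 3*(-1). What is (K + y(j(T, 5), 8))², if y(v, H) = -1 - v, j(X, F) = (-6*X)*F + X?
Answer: 331776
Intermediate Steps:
T = -8 (T = -5 - 3 = -8)
j(X, F) = X - 6*F*X (j(X, F) = -6*F*X + X = X - 6*F*X)
(K + y(j(T, 5), 8))² = (-343 + (-1 - (-8)*(1 - 6*5)))² = (-343 + (-1 - (-8)*(1 - 30)))² = (-343 + (-1 - (-8)*(-29)))² = (-343 + (-1 - 1*232))² = (-343 + (-1 - 232))² = (-343 - 233)² = (-576)² = 331776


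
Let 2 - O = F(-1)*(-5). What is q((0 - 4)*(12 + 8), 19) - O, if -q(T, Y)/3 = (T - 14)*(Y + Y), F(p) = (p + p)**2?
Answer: 10694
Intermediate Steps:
F(p) = 4*p**2 (F(p) = (2*p)**2 = 4*p**2)
q(T, Y) = -6*Y*(-14 + T) (q(T, Y) = -3*(T - 14)*(Y + Y) = -3*(-14 + T)*2*Y = -6*Y*(-14 + T))
O = 22 (O = 2 - 4*(-1)**2*(-5) = 2 - 4*1*(-5) = 2 - 4*(-5) = 2 - 1*(-20) = 2 + 20 = 22)
q((0 - 4)*(12 + 8), 19) - O = 6*19*(14 - (0 - 4)*(12 + 8)) - 1*22 = 6*19*(14 - (-4)*20) - 22 = 6*19*(14 - 1*(-80)) - 22 = 6*19*(14 + 80) - 22 = 6*19*94 - 22 = 10716 - 22 = 10694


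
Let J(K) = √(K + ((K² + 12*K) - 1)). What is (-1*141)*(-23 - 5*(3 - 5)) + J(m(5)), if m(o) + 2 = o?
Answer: 1833 + √47 ≈ 1839.9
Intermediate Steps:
m(o) = -2 + o
J(K) = √(-1 + K² + 13*K) (J(K) = √(K + (-1 + K² + 12*K)) = √(-1 + K² + 13*K))
(-1*141)*(-23 - 5*(3 - 5)) + J(m(5)) = (-1*141)*(-23 - 5*(3 - 5)) + √(-1 + (-2 + 5)² + 13*(-2 + 5)) = -141*(-23 - 5*(-2)) + √(-1 + 3² + 13*3) = -141*(-23 + 10) + √(-1 + 9 + 39) = -141*(-13) + √47 = 1833 + √47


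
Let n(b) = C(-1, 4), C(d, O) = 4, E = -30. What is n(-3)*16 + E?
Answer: 34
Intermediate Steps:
n(b) = 4
n(-3)*16 + E = 4*16 - 30 = 64 - 30 = 34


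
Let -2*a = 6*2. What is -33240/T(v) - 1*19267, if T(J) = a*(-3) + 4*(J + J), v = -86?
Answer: -1287565/67 ≈ -19217.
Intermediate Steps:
a = -6 (a = -3*2 = -½*12 = -6)
T(J) = 18 + 8*J (T(J) = -6*(-3) + 4*(J + J) = 18 + 4*(2*J) = 18 + 8*J)
-33240/T(v) - 1*19267 = -33240/(18 + 8*(-86)) - 1*19267 = -33240/(18 - 688) - 19267 = -33240/(-670) - 19267 = -33240*(-1/670) - 19267 = 3324/67 - 19267 = -1287565/67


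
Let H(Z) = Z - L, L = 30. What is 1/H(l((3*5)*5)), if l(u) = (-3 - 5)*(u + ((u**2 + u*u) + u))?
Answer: -1/91230 ≈ -1.0961e-5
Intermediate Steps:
l(u) = -16*u - 16*u**2 (l(u) = -8*(u + ((u**2 + u**2) + u)) = -8*(u + (2*u**2 + u)) = -8*(u + (u + 2*u**2)) = -8*(2*u + 2*u**2) = -16*u - 16*u**2)
H(Z) = -30 + Z (H(Z) = Z - 1*30 = Z - 30 = -30 + Z)
1/H(l((3*5)*5)) = 1/(-30 - 16*(3*5)*5*(1 + (3*5)*5)) = 1/(-30 - 16*15*5*(1 + 15*5)) = 1/(-30 - 16*75*(1 + 75)) = 1/(-30 - 16*75*76) = 1/(-30 - 91200) = 1/(-91230) = -1/91230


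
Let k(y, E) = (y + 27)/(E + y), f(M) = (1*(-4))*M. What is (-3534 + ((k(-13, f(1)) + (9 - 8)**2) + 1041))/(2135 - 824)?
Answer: -14126/7429 ≈ -1.9015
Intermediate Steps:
f(M) = -4*M
k(y, E) = (27 + y)/(E + y)
(-3534 + ((k(-13, f(1)) + (9 - 8)**2) + 1041))/(2135 - 824) = (-3534 + (((27 - 13)/(-4*1 - 13) + (9 - 8)**2) + 1041))/(2135 - 824) = (-3534 + ((14/(-4 - 13) + 1**2) + 1041))/1311 = (-3534 + ((14/(-17) + 1) + 1041))*(1/1311) = (-3534 + ((-1/17*14 + 1) + 1041))*(1/1311) = (-3534 + ((-14/17 + 1) + 1041))*(1/1311) = (-3534 + (3/17 + 1041))*(1/1311) = (-3534 + 17700/17)*(1/1311) = -42378/17*1/1311 = -14126/7429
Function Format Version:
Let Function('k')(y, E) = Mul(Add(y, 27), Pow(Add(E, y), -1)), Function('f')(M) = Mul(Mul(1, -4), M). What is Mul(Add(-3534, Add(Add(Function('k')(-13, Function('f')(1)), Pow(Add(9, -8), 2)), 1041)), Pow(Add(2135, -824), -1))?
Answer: Rational(-14126, 7429) ≈ -1.9015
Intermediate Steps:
Function('f')(M) = Mul(-4, M)
Function('k')(y, E) = Mul(Pow(Add(E, y), -1), Add(27, y)) (Function('k')(y, E) = Mul(Add(27, y), Pow(Add(E, y), -1)) = Mul(Pow(Add(E, y), -1), Add(27, y)))
Mul(Add(-3534, Add(Add(Function('k')(-13, Function('f')(1)), Pow(Add(9, -8), 2)), 1041)), Pow(Add(2135, -824), -1)) = Mul(Add(-3534, Add(Add(Mul(Pow(Add(Mul(-4, 1), -13), -1), Add(27, -13)), Pow(Add(9, -8), 2)), 1041)), Pow(Add(2135, -824), -1)) = Mul(Add(-3534, Add(Add(Mul(Pow(Add(-4, -13), -1), 14), Pow(1, 2)), 1041)), Pow(1311, -1)) = Mul(Add(-3534, Add(Add(Mul(Pow(-17, -1), 14), 1), 1041)), Rational(1, 1311)) = Mul(Add(-3534, Add(Add(Mul(Rational(-1, 17), 14), 1), 1041)), Rational(1, 1311)) = Mul(Add(-3534, Add(Add(Rational(-14, 17), 1), 1041)), Rational(1, 1311)) = Mul(Add(-3534, Add(Rational(3, 17), 1041)), Rational(1, 1311)) = Mul(Add(-3534, Rational(17700, 17)), Rational(1, 1311)) = Mul(Rational(-42378, 17), Rational(1, 1311)) = Rational(-14126, 7429)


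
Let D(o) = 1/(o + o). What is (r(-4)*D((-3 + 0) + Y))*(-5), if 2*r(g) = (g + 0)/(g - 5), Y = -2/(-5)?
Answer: 25/117 ≈ 0.21368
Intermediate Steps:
Y = ⅖ (Y = -2*(-⅕) = ⅖ ≈ 0.40000)
D(o) = 1/(2*o)
r(g) = g/(2*(-5 + g)) (r(g) = ((g + 0)/(g - 5))/2 = (g/(-5 + g))/2 = g/(2*(-5 + g)))
(r(-4)*D((-3 + 0) + Y))*(-5) = (((½)*(-4)/(-5 - 4))*(1/(2*((-3 + 0) + ⅖))))*(-5) = (((½)*(-4)/(-9))*(1/(2*(-3 + ⅖))))*(-5) = (((½)*(-4)*(-⅑))*(1/(2*(-13/5))))*(-5) = (2*((½)*(-5/13))/9)*(-5) = ((2/9)*(-5/26))*(-5) = -5/117*(-5) = 25/117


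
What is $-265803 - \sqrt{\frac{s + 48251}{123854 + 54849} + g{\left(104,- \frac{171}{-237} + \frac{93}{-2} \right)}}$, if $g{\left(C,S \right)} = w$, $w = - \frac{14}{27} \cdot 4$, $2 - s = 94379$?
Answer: $-265803 - \frac{i \sqrt{123116556570}}{229761} \approx -2.658 \cdot 10^{5} - 1.5272 i$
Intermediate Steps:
$s = -94377$ ($s = 2 - 94379 = -94377$)
$w = - \frac{56}{27}$ ($w = \left(-14\right) \frac{1}{27} \cdot 4 = \left(- \frac{14}{27}\right) 4 = - \frac{56}{27} \approx -2.0741$)
$g{\left(C,S \right)} = - \frac{56}{27}$
$-265803 - \sqrt{\frac{s + 48251}{123854 + 54849} + g{\left(104,- \frac{171}{-237} + \frac{93}{-2} \right)}} = -265803 - \sqrt{\frac{-94377 + 48251}{123854 + 54849} - \frac{56}{27}} = -265803 - \sqrt{- \frac{46126}{178703} - \frac{56}{27}} = -265803 - \sqrt{- \frac{11252770}{4824981}} = -265803 - \frac{i \sqrt{123116556570}}{229761}$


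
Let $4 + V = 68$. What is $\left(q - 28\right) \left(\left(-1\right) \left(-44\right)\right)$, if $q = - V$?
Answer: $-4048$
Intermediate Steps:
$V = 64$ ($V = -4 + 68 = 64$)
$q = -64$ ($q = \left(-1\right) 64 = -64$)
$\left(q - 28\right) \left(\left(-1\right) \left(-44\right)\right) = \left(-64 - 28\right) \left(\left(-1\right) \left(-44\right)\right) = \left(-92\right) 44 = -4048$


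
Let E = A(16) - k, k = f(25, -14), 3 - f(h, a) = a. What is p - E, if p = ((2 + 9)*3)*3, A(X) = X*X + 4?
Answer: -144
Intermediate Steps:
f(h, a) = 3 - a
k = 17 (k = 3 - 1*(-14) = 3 + 14 = 17)
A(X) = 4 + X² (A(X) = X² + 4 = 4 + X²)
p = 99 (p = (11*3)*3 = 33*3 = 99)
E = 243 (E = (4 + 16²) - 1*17 = (4 + 256) - 17 = 260 - 17 = 243)
p - E = 99 - 1*243 = 99 - 243 = -144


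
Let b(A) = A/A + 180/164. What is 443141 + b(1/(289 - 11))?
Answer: 18168867/41 ≈ 4.4314e+5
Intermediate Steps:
b(A) = 86/41 (b(A) = 1 + 180*(1/164) = 1 + 45/41 = 86/41)
443141 + b(1/(289 - 11)) = 443141 + 86/41 = 18168867/41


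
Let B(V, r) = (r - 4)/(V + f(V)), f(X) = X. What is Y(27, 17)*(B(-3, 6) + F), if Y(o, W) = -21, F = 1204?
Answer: -25277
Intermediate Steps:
B(V, r) = (-4 + r)/(2*V) (B(V, r) = (r - 4)/(V + V) = (-4 + r)/((2*V)) = (-4 + r)*(1/(2*V)) = (-4 + r)/(2*V))
Y(27, 17)*(B(-3, 6) + F) = -21*((½)*(-4 + 6)/(-3) + 1204) = -21*((½)*(-⅓)*2 + 1204) = -21*(-⅓ + 1204) = -21*3611/3 = -25277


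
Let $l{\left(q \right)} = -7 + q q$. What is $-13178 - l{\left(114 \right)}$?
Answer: $-26167$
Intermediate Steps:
$l{\left(q \right)} = -7 + q^{2}$
$-13178 - l{\left(114 \right)} = -13178 - \left(-7 + 114^{2}\right) = -13178 - \left(-7 + 12996\right) = -13178 - 12989 = -26167$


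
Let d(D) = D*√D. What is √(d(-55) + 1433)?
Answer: √(1433 - 55*I*√55) ≈ 38.229 - 5.3348*I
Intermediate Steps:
d(D) = D^(3/2)
√(d(-55) + 1433) = √((-55)^(3/2) + 1433) = √(-55*I*√55 + 1433) = √(1433 - 55*I*√55)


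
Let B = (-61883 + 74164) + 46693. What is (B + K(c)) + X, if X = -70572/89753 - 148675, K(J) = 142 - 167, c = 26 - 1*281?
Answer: -8053248250/89753 ≈ -89727.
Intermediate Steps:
c = -255 (c = 26 - 281 = -255)
K(J) = -25
B = 58974 (B = 12281 + 46693 = 58974)
X = -13344097847/89753 (X = -70572*1/89753 - 148675 = -70572/89753 - 148675 = -13344097847/89753 ≈ -1.4868e+5)
(B + K(c)) + X = (58974 - 25) - 13344097847/89753 = 58949 - 13344097847/89753 = -8053248250/89753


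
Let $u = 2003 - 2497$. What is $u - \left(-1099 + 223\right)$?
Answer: $382$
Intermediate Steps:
$u = -494$ ($u = 2003 - 2497 = -494$)
$u - \left(-1099 + 223\right) = -494 - \left(-1099 + 223\right) = -494 - -876 = -494 + 876 = 382$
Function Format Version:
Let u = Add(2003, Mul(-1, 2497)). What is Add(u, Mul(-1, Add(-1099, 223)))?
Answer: 382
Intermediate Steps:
u = -494 (u = Add(2003, -2497) = -494)
Add(u, Mul(-1, Add(-1099, 223))) = Add(-494, Mul(-1, Add(-1099, 223))) = Add(-494, Mul(-1, -876)) = Add(-494, 876) = 382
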